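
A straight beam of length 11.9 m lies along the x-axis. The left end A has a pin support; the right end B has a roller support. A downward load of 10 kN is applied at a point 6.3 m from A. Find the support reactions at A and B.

ΣM about A: B_y·11.9 − 10·6.3 = 0 → B_y = 63/11.9 = 5.29412 ≈ 5.294 kN.
ΣF_y = 0: A_y + 5.29412 − 10 = 0 → A_y = 4.706 kN.
ΣF_x = 0: no horizontal applied forces, so A_x = 0.

A_x = 0, A_y = 4.706 kN, B_y = 5.294 kN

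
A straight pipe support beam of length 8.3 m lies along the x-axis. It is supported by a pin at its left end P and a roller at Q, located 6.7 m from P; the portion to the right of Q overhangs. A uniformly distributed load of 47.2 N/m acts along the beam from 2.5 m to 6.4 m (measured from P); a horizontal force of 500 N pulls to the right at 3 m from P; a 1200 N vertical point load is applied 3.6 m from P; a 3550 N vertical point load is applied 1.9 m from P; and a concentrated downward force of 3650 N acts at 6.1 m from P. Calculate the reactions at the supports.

P_x = -500.0 N, P_y = 3487 N, Q_y = 5097 N

Resultant of the distributed load: 47.2 × 3.9 = 184.08 N at 4.45 m from P.
Taking moments about P: Q_y·6.7 − (47.2·3.9)·4.45 − 1200·3.6 − 3550·1.9 − 3650·6.1 = 0 → Q_y = 34149.156/6.7 = 5096.89 ≈ 5097 N.
ΣF_y = 0: P_y + 5096.89 − 47.2·3.9 − 1200 − 3550 − 3650 = 0 → P_y = 3487 N.
ΣF_x = 0: P_x + 500 = 0 → P_x = -500.0 N.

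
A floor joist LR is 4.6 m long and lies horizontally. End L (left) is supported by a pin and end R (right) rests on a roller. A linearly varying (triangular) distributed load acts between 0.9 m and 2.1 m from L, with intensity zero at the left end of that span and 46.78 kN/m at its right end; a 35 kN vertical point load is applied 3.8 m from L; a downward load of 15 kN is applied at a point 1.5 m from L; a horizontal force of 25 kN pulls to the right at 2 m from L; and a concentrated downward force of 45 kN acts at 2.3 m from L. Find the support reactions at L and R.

Resultant of the triangular load: ½ × 46.78 × 1.2 = 28.068 kN, acting at 1.7 m from L (one-third of the span from the peak).
Moments about L: R_y·4.6 − (½·46.78·1.2)·1.7 − 35·3.8 − 15·1.5 − 45·2.3 = 0 → R_y = 306.7156/4.6 = 66.6773 ≈ 66.68 kN.
ΣF_y = 0: L_y + 66.6773 − ½·46.78·1.2 − 35 − 15 − 45 = 0 → L_y = 56.39 kN.
ΣF_x = 0: L_x + 25 = 0 → L_x = -25.00 kN.

L_x = -25.00 kN, L_y = 56.39 kN, R_y = 66.68 kN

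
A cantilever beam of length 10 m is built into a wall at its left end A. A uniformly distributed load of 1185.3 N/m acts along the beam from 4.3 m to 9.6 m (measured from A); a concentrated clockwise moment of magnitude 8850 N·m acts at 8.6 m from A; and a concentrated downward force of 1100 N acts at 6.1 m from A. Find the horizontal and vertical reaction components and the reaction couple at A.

Resultant of the distributed load: 1185.3 × 5.3 = 6282.09 N at 6.95 m from A.
ΣF_x = 0: A_x = 0.
ΣF_y = 0: A_y − 1185.3·5.3 − 1100 = 0 → A_y = 7382 N.
ΣM about A: M_A − (1185.3·5.3)·6.95 − 8850 − 1100·6.1 = 0 → M_A = 59220 N·m.

A_x = 0, A_y = 7382 N, M_A = 59220 N·m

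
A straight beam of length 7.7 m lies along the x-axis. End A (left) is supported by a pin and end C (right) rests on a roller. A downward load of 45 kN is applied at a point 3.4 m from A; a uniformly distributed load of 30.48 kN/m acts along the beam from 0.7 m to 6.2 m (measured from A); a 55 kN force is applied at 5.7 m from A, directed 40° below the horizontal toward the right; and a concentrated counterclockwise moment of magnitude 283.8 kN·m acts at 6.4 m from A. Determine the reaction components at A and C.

Resultant of the distributed load: 30.48 × 5.5 = 167.64 kN at 3.45 m from A.
Moments about A: C_y·7.7 − 45·3.4 − (30.48·5.5)·3.45 − 55·sin40°·5.7 + 283.8 = 0 → C_y = 649.072/7.7 = 84.2951 ≈ 84.30 kN.
ΣF_y = 0: A_y + 84.2951 − 45 − 30.48·5.5 − 55·sin40° = 0 → A_y = 163.7 kN.
ΣF_x = 0: A_x + 55·cos40° = 0 → A_x = -42.13 kN.

A_x = -42.13 kN, A_y = 163.7 kN, C_y = 84.30 kN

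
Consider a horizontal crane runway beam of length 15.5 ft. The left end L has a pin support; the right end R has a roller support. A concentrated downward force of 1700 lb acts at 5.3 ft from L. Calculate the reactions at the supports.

Moments about L: R_y·15.5 − 1700·5.3 = 0 → R_y = 9010/15.5 = 581.29 ≈ 581.3 lb.
ΣF_y = 0: L_y + 581.29 − 1700 = 0 → L_y = 1119 lb.
ΣF_x = 0: no horizontal applied forces, so L_x = 0.

L_x = 0, L_y = 1119 lb, R_y = 581.3 lb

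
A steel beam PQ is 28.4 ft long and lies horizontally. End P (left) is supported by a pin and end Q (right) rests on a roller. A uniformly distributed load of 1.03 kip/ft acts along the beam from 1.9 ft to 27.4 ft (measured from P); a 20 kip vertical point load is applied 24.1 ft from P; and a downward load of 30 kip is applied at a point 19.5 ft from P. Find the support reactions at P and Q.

Resultant of the distributed load: 1.03 × 25.5 = 26.265 kip at 14.65 ft from P.
ΣM about P: Q_y·28.4 − (1.03·25.5)·14.65 − 20·24.1 − 30·19.5 = 0 → Q_y = 1451.78225/28.4 = 51.1191 ≈ 51.12 kip.
ΣF_y = 0: P_y + 51.1191 − 1.03·25.5 − 20 − 30 = 0 → P_y = 25.15 kip.
ΣF_x = 0: no horizontal applied forces, so P_x = 0.

P_x = 0, P_y = 25.15 kip, Q_y = 51.12 kip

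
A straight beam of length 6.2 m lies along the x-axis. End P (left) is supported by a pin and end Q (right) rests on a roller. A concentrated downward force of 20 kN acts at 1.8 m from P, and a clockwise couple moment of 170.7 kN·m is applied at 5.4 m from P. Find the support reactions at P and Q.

P_x = 0, P_y = -13.34 kN, Q_y = 33.34 kN

Taking moments about P: Q_y·6.2 − 20·1.8 − 170.7 = 0 → Q_y = 206.7/6.2 = 33.3387 ≈ 33.34 kN.
ΣF_y = 0: P_y + 33.3387 − 20 = 0 → P_y = -13.34 kN.
ΣF_x = 0: no horizontal applied forces, so P_x = 0.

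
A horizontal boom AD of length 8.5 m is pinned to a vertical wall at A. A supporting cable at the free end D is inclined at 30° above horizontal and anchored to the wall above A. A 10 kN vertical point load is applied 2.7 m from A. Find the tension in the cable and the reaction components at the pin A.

ΣM about A: T·sin30°·8.5 − 10·2.7 = 0 → T = 27/(8.5·0.5) = 6.35294 ≈ 6.353 kN.
ΣF_x = 0: A_x − T·cos30° = 0 → A_x = 6.35294 × 0.866025 = 5.502 kN.
ΣF_y = 0: A_y + T·sin30° − 10 = 0 → A_y = 10 − 6.35294 × 0.5 = 6.824 kN.

T = 6.353 kN, A_x = 5.502 kN, A_y = 6.824 kN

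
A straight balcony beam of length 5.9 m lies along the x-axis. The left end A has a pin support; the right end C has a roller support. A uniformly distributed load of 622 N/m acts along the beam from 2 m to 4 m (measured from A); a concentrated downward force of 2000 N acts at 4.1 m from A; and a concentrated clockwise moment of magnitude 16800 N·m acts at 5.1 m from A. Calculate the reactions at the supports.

Resultant of the distributed load: 622 × 2 = 1244 N at 3 m from A.
Moments about A: C_y·5.9 − (622·2)·3 − 2000·4.1 − 16800 = 0 → C_y = 28732/5.9 = 4869.83 ≈ 4870 N.
ΣF_y = 0: A_y + 4869.83 − 622·2 − 2000 = 0 → A_y = -1626 N.
ΣF_x = 0: no horizontal applied forces, so A_x = 0.

A_x = 0, A_y = -1626 N, C_y = 4870 N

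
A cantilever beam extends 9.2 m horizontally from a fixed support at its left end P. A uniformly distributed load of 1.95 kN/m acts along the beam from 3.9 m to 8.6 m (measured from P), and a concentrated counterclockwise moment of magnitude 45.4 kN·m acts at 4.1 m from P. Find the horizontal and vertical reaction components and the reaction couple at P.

P_x = 0, P_y = 9.165 kN, M_P = 11.88 kN·m

Resultant of the distributed load: 1.95 × 4.7 = 9.165 kN at 6.25 m from P.
ΣF_x = 0: P_x = 0.
ΣF_y = 0: P_y − 1.95·4.7 = 0 → P_y = 9.165 kN.
ΣM about P: M_P − (1.95·4.7)·6.25 + 45.4 = 0 → M_P = 11.88 kN·m.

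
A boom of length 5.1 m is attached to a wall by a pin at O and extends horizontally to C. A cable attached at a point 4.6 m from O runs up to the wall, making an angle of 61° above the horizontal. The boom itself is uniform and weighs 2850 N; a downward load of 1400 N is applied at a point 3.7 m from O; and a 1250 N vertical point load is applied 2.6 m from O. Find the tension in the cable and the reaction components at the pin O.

T = 3902 N, O_x = 1892 N, O_y = 2088 N

ΣM about O: T·sin61°·4.6 − 2850·2.55 − 1400·3.7 − 1250·2.6 = 0 → T = 15697.5/(4.6·0.87462) = 3901.69 ≈ 3902 N.
ΣF_x = 0: O_x − T·cos61° = 0 → O_x = 3901.69 × 0.48481 = 1892 N.
ΣF_y = 0: O_y + T·sin61° − 2850 − 1400 − 1250 = 0 → O_y = 5500 − 3901.69 × 0.87462 = 2088 N.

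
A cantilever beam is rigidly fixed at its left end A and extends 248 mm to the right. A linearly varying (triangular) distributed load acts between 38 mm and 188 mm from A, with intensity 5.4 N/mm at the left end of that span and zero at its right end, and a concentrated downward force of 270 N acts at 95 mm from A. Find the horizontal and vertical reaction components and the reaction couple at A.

Resultant of the triangular load: ½ × 5.4 × 150 = 405 N, acting at 88 mm from A (one-third of the span from the peak).
ΣF_x = 0: A_x = 0.
ΣF_y = 0: A_y − ½·5.4·150 − 270 = 0 → A_y = 675.0 N.
ΣM about A: M_A − (½·5.4·150)·88 − 270·95 = 0 → M_A = 61290 N·mm.

A_x = 0, A_y = 675.0 N, M_A = 61290 N·mm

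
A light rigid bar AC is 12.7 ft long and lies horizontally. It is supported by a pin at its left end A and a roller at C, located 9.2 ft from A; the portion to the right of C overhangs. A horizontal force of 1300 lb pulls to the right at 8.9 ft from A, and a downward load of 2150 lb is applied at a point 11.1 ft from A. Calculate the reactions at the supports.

Taking moments about A: C_y·9.2 − 2150·11.1 = 0 → C_y = 23865/9.2 = 2594.02 ≈ 2594 lb.
ΣF_y = 0: A_y + 2594.02 − 2150 = 0 → A_y = -444.0 lb.
ΣF_x = 0: A_x + 1300 = 0 → A_x = -1300 lb.

A_x = -1300 lb, A_y = -444.0 lb, C_y = 2594 lb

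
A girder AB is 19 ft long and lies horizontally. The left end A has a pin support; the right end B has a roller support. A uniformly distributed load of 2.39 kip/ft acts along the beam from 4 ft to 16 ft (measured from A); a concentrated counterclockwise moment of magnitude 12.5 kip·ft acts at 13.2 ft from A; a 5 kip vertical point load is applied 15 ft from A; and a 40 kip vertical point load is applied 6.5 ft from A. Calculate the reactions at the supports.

Resultant of the distributed load: 2.39 × 12 = 28.68 kip at 10 ft from A.
Taking moments about A: B_y·19 − (2.39·12)·10 + 12.5 − 5·15 − 40·6.5 = 0 → B_y = 609.3/19 = 32.0684 ≈ 32.07 kip.
ΣF_y = 0: A_y + 32.0684 − 2.39·12 − 5 − 40 = 0 → A_y = 41.61 kip.
ΣF_x = 0: no horizontal applied forces, so A_x = 0.

A_x = 0, A_y = 41.61 kip, B_y = 32.07 kip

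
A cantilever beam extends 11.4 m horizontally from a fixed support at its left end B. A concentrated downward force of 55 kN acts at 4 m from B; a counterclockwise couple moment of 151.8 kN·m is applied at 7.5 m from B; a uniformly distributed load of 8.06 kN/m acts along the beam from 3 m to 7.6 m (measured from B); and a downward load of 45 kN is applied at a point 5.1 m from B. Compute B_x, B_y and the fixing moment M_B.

Resultant of the distributed load: 8.06 × 4.6 = 37.076 kN at 5.3 m from B.
ΣF_x = 0: B_x = 0.
ΣF_y = 0: B_y − 55 − 8.06·4.6 − 45 = 0 → B_y = 137.1 kN.
ΣM about B: M_B − 55·4 + 151.8 − (8.06·4.6)·5.3 − 45·5.1 = 0 → M_B = 494.2 kN·m.

B_x = 0, B_y = 137.1 kN, M_B = 494.2 kN·m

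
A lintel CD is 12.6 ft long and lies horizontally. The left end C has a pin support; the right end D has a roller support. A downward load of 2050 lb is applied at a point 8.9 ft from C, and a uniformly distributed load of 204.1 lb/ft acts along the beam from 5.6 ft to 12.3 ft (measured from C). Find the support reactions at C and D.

C_x = 0, C_y = 998.1 lb, D_y = 2419 lb

Resultant of the distributed load: 204.1 × 6.7 = 1367.47 lb at 8.95 ft from C.
Taking moments about C: D_y·12.6 − 2050·8.9 − (204.1·6.7)·8.95 = 0 → D_y = 30483.8565/12.6 = 2419.35 ≈ 2419 lb.
ΣF_y = 0: C_y + 2419.35 − 2050 − 204.1·6.7 = 0 → C_y = 998.1 lb.
ΣF_x = 0: no horizontal applied forces, so C_x = 0.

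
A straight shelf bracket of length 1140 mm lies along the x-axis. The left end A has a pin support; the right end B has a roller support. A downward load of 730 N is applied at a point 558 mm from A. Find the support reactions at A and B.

Taking moments about A: B_y·1140 − 730·558 = 0 → B_y = 407340/1140 = 357.316 ≈ 357.3 N.
ΣF_y = 0: A_y + 357.316 − 730 = 0 → A_y = 372.7 N.
ΣF_x = 0: no horizontal applied forces, so A_x = 0.

A_x = 0, A_y = 372.7 N, B_y = 357.3 N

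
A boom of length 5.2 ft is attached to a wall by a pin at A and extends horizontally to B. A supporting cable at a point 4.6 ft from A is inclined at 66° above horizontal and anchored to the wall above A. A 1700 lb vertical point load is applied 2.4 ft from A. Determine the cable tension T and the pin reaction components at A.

T = 970.9 lb, A_x = 394.9 lb, A_y = 813.0 lb

ΣM about A: T·sin66°·4.6 − 1700·2.4 = 0 → T = 4080/(4.6·0.913545) = 970.895 ≈ 970.9 lb.
ΣF_x = 0: A_x − T·cos66° = 0 → A_x = 970.895 × 0.406737 = 394.9 lb.
ΣF_y = 0: A_y + T·sin66° − 1700 = 0 → A_y = 1700 − 970.895 × 0.913545 = 813.0 lb.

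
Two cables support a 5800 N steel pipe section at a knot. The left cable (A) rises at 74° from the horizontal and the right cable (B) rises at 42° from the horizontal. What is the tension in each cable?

T_A = 4796 N, T_B = 1779 N

ΣF_x = 0: −T_A·cos74° + T_B·cos42° = 0 → T_B = 0.370907·T_A.
ΣF_y = 0: T_A·sin74° + T_B·sin42° = 5800.
Substitute: T_A·(0.961262 + 0.370907·0.669131) = 5800 → T_A = 4795.58 ≈ 4796 N.
Then T_B = 0.370907 × 4795.58 = 1779 N.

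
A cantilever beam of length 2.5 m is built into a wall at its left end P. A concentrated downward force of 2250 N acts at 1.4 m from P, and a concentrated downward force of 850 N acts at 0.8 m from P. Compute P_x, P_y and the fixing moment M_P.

P_x = 0, P_y = 3100 N, M_P = 3830 N·m

ΣF_x = 0: P_x = 0.
ΣF_y = 0: P_y − 2250 − 850 = 0 → P_y = 3100 N.
ΣM about P: M_P − 2250·1.4 − 850·0.8 = 0 → M_P = 3830 N·m.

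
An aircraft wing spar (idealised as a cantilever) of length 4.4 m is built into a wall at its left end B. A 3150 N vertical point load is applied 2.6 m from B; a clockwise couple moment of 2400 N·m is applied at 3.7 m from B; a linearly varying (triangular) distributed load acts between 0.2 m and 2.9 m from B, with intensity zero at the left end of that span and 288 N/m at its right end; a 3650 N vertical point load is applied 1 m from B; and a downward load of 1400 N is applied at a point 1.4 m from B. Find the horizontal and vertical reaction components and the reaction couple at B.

Resultant of the triangular load: ½ × 288 × 2.7 = 388.8 N, acting at 2 m from B (one-third of the span from the peak).
ΣF_x = 0: B_x = 0.
ΣF_y = 0: B_y − 3150 − ½·288·2.7 − 3650 − 1400 = 0 → B_y = 8589 N.
ΣM about B: M_B − 3150·2.6 − 2400 − (½·288·2.7)·2 − 3650·1 − 1400·1.4 = 0 → M_B = 16980 N·m.

B_x = 0, B_y = 8589 N, M_B = 16980 N·m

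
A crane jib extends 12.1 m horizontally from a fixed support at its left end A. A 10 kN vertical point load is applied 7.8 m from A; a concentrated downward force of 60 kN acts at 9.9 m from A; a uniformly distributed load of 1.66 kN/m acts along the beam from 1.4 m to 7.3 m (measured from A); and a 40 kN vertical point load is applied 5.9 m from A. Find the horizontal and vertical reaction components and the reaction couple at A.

Resultant of the distributed load: 1.66 × 5.9 = 9.794 kN at 4.35 m from A.
ΣF_x = 0: A_x = 0.
ΣF_y = 0: A_y − 10 − 60 − 1.66·5.9 − 40 = 0 → A_y = 119.8 kN.
ΣM about A: M_A − 10·7.8 − 60·9.9 − (1.66·5.9)·4.35 − 40·5.9 = 0 → M_A = 950.6 kN·m.

A_x = 0, A_y = 119.8 kN, M_A = 950.6 kN·m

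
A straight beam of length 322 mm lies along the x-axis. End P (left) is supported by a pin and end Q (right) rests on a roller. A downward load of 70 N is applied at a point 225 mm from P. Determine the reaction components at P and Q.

P_x = 0, P_y = 21.09 N, Q_y = 48.91 N

Taking moments about P: Q_y·322 − 70·225 = 0 → Q_y = 15750/322 = 48.913 ≈ 48.91 N.
ΣF_y = 0: P_y + 48.913 − 70 = 0 → P_y = 21.09 N.
ΣF_x = 0: no horizontal applied forces, so P_x = 0.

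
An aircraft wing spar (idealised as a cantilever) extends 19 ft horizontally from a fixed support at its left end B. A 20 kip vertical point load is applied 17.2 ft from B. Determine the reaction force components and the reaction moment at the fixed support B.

B_x = 0, B_y = 20.00 kip, M_B = 344.0 kip·ft

ΣF_x = 0: B_x = 0.
ΣF_y = 0: B_y − 20 = 0 → B_y = 20.00 kip.
ΣM about B: M_B − 20·17.2 = 0 → M_B = 344.0 kip·ft.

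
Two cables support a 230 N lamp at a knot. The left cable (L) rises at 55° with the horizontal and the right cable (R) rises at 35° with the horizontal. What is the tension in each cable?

ΣF_x = 0: −T_L·cos55° + T_R·cos35° = 0 → T_R = 0.700208·T_L.
ΣF_y = 0: T_L·sin55° + T_R·sin35° = 230.
Substitute: T_L·(0.819152 + 0.700208·0.573576) = 230 → T_L = 188.405 ≈ 188.4 N.
Then T_R = 0.700208 × 188.405 = 131.9 N.

T_L = 188.4 N, T_R = 131.9 N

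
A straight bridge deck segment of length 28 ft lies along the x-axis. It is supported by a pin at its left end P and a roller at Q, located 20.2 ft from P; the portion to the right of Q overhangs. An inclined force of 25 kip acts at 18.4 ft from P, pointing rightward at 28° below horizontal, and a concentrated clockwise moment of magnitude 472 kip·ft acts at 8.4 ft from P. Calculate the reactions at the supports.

Moments about P: Q_y·20.2 − 25·sin28°·18.4 − 472 = 0 → Q_y = 687.957/20.2 = 34.0573 ≈ 34.06 kip.
ΣF_y = 0: P_y + 34.0573 − 25·sin28° = 0 → P_y = -22.32 kip.
ΣF_x = 0: P_x + 25·cos28° = 0 → P_x = -22.07 kip.

P_x = -22.07 kip, P_y = -22.32 kip, Q_y = 34.06 kip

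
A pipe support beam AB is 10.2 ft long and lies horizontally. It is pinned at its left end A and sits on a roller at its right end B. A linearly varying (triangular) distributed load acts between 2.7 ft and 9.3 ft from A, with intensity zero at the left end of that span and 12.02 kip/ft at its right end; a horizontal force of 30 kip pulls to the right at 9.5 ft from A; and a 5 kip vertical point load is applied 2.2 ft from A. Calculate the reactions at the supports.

A_x = -30.00 kip, A_y = 15.98 kip, B_y = 28.69 kip

Resultant of the triangular load: ½ × 12.02 × 6.6 = 39.666 kip, acting at 7.1 ft from A (one-third of the span from the peak).
Taking moments about A: B_y·10.2 − (½·12.02·6.6)·7.1 − 5·2.2 = 0 → B_y = 292.6286/10.2 = 28.6891 ≈ 28.69 kip.
ΣF_y = 0: A_y + 28.6891 − ½·12.02·6.6 − 5 = 0 → A_y = 15.98 kip.
ΣF_x = 0: A_x + 30 = 0 → A_x = -30.00 kip.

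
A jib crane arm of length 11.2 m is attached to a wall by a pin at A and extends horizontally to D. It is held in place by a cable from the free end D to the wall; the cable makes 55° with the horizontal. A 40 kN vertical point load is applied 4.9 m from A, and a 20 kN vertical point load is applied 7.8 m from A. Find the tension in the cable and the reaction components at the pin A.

ΣM about A: T·sin55°·11.2 − 40·4.9 − 20·7.8 = 0 → T = 352/(11.2·0.819152) = 38.3672 ≈ 38.37 kN.
ΣF_x = 0: A_x − T·cos55° = 0 → A_x = 38.3672 × 0.573576 = 22.01 kN.
ΣF_y = 0: A_y + T·sin55° − 40 − 20 = 0 → A_y = 60 − 38.3672 × 0.819152 = 28.57 kN.

T = 38.37 kN, A_x = 22.01 kN, A_y = 28.57 kN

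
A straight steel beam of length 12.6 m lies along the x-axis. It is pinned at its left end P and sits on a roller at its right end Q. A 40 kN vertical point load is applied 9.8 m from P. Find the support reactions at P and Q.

P_x = 0, P_y = 8.889 kN, Q_y = 31.11 kN

Taking moments about P: Q_y·12.6 − 40·9.8 = 0 → Q_y = 392/12.6 = 31.1111 ≈ 31.11 kN.
ΣF_y = 0: P_y + 31.1111 − 40 = 0 → P_y = 8.889 kN.
ΣF_x = 0: no horizontal applied forces, so P_x = 0.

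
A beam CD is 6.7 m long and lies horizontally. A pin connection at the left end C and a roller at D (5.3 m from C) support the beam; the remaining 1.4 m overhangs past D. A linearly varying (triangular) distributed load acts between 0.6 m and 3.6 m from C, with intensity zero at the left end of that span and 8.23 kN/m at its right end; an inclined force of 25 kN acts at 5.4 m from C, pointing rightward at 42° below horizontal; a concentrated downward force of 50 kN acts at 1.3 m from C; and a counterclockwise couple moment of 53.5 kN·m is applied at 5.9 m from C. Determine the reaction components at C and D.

Resultant of the triangular load: ½ × 8.23 × 3 = 12.345 kN, acting at 2.6 m from C (one-third of the span from the peak).
ΣM about C: D_y·5.3 − (½·8.23·3)·2.6 − 25·sin42°·5.4 − 50·1.3 + 53.5 = 0 → D_y = 133.93/5.3 = 25.2698 ≈ 25.27 kN.
ΣF_y = 0: C_y + 25.2698 − ½·8.23·3 − 25·sin42° − 50 = 0 → C_y = 53.80 kN.
ΣF_x = 0: C_x + 25·cos42° = 0 → C_x = -18.58 kN.

C_x = -18.58 kN, C_y = 53.80 kN, D_y = 25.27 kN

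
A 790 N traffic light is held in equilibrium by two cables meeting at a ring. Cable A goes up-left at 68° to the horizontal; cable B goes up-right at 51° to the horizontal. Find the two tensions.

ΣF_x = 0: −T_A·cos68° + T_B·cos51° = 0 → T_B = 0.595256·T_A.
ΣF_y = 0: T_A·sin68° + T_B·sin51° = 790.
Substitute: T_A·(0.927184 + 0.595256·0.777146) = 790 → T_A = 568.433 ≈ 568.4 N.
Then T_B = 0.595256 × 568.433 = 338.4 N.

T_A = 568.4 N, T_B = 338.4 N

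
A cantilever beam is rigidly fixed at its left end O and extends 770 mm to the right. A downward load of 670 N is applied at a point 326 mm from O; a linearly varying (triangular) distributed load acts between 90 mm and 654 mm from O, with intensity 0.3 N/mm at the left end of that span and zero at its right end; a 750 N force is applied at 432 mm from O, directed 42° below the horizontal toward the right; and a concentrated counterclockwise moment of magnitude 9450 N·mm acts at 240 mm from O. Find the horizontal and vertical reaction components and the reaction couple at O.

Resultant of the triangular load: ½ × 0.3 × 564 = 84.6 N, acting at 278 mm from O (one-third of the span from the peak).
ΣF_x = 0: O_x + 750·cos42° = 0 → O_x = -557.4 N.
ΣF_y = 0: O_y − 670 − ½·0.3·564 − 750·sin42° = 0 → O_y = 1256 N.
ΣM about O: M_O − 670·326 − (½·0.3·564)·278 − 750·sin42°·432 + 9450 = 0 → M_O = 449300 N·mm.

O_x = -557.4 N, O_y = 1256 N, M_O = 449300 N·mm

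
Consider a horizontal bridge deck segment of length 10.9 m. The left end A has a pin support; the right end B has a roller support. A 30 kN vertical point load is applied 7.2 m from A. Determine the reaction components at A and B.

ΣM about A: B_y·10.9 − 30·7.2 = 0 → B_y = 216/10.9 = 19.8165 ≈ 19.82 kN.
ΣF_y = 0: A_y + 19.8165 − 30 = 0 → A_y = 10.18 kN.
ΣF_x = 0: no horizontal applied forces, so A_x = 0.

A_x = 0, A_y = 10.18 kN, B_y = 19.82 kN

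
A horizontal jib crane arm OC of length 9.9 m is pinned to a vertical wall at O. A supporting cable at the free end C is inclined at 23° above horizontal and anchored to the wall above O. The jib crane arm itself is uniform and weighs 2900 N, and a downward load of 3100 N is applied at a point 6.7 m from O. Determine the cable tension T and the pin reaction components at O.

T = 9080 N, O_x = 8359 N, O_y = 2452 N

ΣM about O: T·sin23°·9.9 − 2900·4.95 − 3100·6.7 = 0 → T = 35125/(9.9·0.390731) = 9080.36 ≈ 9080 N.
ΣF_x = 0: O_x − T·cos23° = 0 → O_x = 9080.36 × 0.920505 = 8359 N.
ΣF_y = 0: O_y + T·sin23° − 2900 − 3100 = 0 → O_y = 6000 − 9080.36 × 0.390731 = 2452 N.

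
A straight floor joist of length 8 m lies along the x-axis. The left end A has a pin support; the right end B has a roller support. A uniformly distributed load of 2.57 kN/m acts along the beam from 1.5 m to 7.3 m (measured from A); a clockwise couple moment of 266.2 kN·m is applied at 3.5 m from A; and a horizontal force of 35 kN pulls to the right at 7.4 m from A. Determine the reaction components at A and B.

Resultant of the distributed load: 2.57 × 5.8 = 14.906 kN at 4.4 m from A.
Taking moments about A: B_y·8 − (2.57·5.8)·4.4 − 266.2 = 0 → B_y = 331.7864/8 = 41.4733 ≈ 41.47 kN.
ΣF_y = 0: A_y + 41.4733 − 2.57·5.8 = 0 → A_y = -26.57 kN.
ΣF_x = 0: A_x + 35 = 0 → A_x = -35.00 kN.

A_x = -35.00 kN, A_y = -26.57 kN, B_y = 41.47 kN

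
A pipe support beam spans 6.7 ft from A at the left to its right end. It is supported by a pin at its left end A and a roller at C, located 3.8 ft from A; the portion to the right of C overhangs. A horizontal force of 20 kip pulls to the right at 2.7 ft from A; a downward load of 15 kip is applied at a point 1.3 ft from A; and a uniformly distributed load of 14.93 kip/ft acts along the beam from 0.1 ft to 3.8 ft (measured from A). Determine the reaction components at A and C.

Resultant of the distributed load: 14.93 × 3.7 = 55.241 kip at 1.95 ft from A.
Taking moments about A: C_y·3.8 − 15·1.3 − (14.93·3.7)·1.95 = 0 → C_y = 127.21995/3.8 = 33.4789 ≈ 33.48 kip.
ΣF_y = 0: A_y + 33.4789 − 15 − 14.93·3.7 = 0 → A_y = 36.76 kip.
ΣF_x = 0: A_x + 20 = 0 → A_x = -20.00 kip.

A_x = -20.00 kip, A_y = 36.76 kip, C_y = 33.48 kip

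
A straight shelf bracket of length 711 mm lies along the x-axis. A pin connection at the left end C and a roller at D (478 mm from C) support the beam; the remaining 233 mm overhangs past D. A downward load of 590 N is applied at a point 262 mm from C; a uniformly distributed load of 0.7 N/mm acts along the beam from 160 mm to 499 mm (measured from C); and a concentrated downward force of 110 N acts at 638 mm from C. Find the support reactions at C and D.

C_x = 0, C_y = 303.5 N, D_y = 633.8 N

Resultant of the distributed load: 0.7 × 339 = 237.3 N at 329.5 mm from C.
Taking moments about C: D_y·478 − 590·262 − (0.7·339)·329.5 − 110·638 = 0 → D_y = 302950.35/478 = 633.787 ≈ 633.8 N.
ΣF_y = 0: C_y + 633.787 − 590 − 0.7·339 − 110 = 0 → C_y = 303.5 N.
ΣF_x = 0: no horizontal applied forces, so C_x = 0.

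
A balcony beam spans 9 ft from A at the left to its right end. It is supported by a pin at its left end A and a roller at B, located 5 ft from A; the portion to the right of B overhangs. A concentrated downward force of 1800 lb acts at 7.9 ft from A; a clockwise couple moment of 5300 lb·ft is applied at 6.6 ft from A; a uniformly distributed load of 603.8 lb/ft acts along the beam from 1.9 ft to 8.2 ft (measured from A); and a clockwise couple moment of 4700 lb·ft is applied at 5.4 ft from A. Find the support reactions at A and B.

A_x = 0, A_y = -3082 lb, B_y = 8686 lb

Resultant of the distributed load: 603.8 × 6.3 = 3803.94 lb at 5.05 ft from A.
ΣM about A: B_y·5 − 1800·7.9 − 5300 − (603.8·6.3)·5.05 − 4700 = 0 → B_y = 43429.897/5 = 8685.98 ≈ 8686 lb.
ΣF_y = 0: A_y + 8685.98 − 1800 − 603.8·6.3 = 0 → A_y = -3082 lb.
ΣF_x = 0: no horizontal applied forces, so A_x = 0.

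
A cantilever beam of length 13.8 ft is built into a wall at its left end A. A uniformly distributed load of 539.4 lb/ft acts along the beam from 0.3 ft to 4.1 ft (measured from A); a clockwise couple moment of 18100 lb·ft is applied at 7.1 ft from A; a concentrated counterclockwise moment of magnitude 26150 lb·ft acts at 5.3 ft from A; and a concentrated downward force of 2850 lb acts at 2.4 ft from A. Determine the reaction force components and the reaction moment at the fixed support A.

A_x = 0, A_y = 4900 lb, M_A = 3299 lb·ft

Resultant of the distributed load: 539.4 × 3.8 = 2049.72 lb at 2.2 ft from A.
ΣF_x = 0: A_x = 0.
ΣF_y = 0: A_y − 539.4·3.8 − 2850 = 0 → A_y = 4900 lb.
ΣM about A: M_A − (539.4·3.8)·2.2 − 18100 + 26150 − 2850·2.4 = 0 → M_A = 3299 lb·ft.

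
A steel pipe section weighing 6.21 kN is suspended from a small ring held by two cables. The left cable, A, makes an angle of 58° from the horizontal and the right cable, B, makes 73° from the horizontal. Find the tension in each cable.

ΣF_x = 0: −T_A·cos58° + T_B·cos73° = 0 → T_B = 1.81248·T_A.
ΣF_y = 0: T_A·sin58° + T_B·sin73° = 6.21.
Substitute: T_A·(0.848048 + 1.81248·0.956305) = 6.21 → T_A = 2.40574 ≈ 2.406 kN.
Then T_B = 1.81248 × 2.40574 = 4.360 kN.

T_A = 2.406 kN, T_B = 4.360 kN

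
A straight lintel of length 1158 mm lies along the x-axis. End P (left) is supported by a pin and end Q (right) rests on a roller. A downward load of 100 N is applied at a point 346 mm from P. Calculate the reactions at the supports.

ΣM about P: Q_y·1158 − 100·346 = 0 → Q_y = 34600/1158 = 29.8791 ≈ 29.88 N.
ΣF_y = 0: P_y + 29.8791 − 100 = 0 → P_y = 70.12 N.
ΣF_x = 0: no horizontal applied forces, so P_x = 0.

P_x = 0, P_y = 70.12 N, Q_y = 29.88 N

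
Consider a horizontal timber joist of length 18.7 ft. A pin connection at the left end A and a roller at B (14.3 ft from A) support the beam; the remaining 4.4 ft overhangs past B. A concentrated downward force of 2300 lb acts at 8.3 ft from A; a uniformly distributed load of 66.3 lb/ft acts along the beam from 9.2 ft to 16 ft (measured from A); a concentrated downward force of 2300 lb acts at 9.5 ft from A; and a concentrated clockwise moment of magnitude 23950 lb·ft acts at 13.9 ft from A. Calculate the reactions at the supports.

Resultant of the distributed load: 66.3 × 6.8 = 450.84 lb at 12.6 ft from A.
Taking moments about A: B_y·14.3 − 2300·8.3 − (66.3·6.8)·12.6 − 2300·9.5 − 23950 = 0 → B_y = 70570.584/14.3 = 4935.01 ≈ 4935 lb.
ΣF_y = 0: A_y + 4935.01 − 2300 − 66.3·6.8 − 2300 = 0 → A_y = 115.8 lb.
ΣF_x = 0: no horizontal applied forces, so A_x = 0.

A_x = 0, A_y = 115.8 lb, B_y = 4935 lb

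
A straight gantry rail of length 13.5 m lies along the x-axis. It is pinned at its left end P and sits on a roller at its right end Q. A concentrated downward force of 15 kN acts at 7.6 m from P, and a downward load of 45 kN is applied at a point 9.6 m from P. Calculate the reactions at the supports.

Taking moments about P: Q_y·13.5 − 15·7.6 − 45·9.6 = 0 → Q_y = 546/13.5 = 40.4444 ≈ 40.44 kN.
ΣF_y = 0: P_y + 40.4444 − 15 − 45 = 0 → P_y = 19.56 kN.
ΣF_x = 0: no horizontal applied forces, so P_x = 0.

P_x = 0, P_y = 19.56 kN, Q_y = 40.44 kN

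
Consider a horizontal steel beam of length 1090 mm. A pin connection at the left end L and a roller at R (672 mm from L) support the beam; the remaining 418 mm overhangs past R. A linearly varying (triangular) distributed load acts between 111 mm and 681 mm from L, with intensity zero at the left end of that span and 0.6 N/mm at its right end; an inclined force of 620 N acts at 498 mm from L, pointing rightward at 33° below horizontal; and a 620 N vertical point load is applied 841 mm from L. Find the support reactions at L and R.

Resultant of the triangular load: ½ × 0.6 × 570 = 171 N, acting at 491 mm from L (one-third of the span from the peak).
Taking moments about L: R_y·672 − (½·0.6·570)·491 − 620·sin33°·498 − 620·841 = 0 → R_y = 773544/672 = 1151.11 ≈ 1151 N.
ΣF_y = 0: L_y + 1151.11 − ½·0.6·570 − 620·sin33° − 620 = 0 → L_y = -22.43 N.
ΣF_x = 0: L_x + 620·cos33° = 0 → L_x = -520.0 N.

L_x = -520.0 N, L_y = -22.43 N, R_y = 1151 N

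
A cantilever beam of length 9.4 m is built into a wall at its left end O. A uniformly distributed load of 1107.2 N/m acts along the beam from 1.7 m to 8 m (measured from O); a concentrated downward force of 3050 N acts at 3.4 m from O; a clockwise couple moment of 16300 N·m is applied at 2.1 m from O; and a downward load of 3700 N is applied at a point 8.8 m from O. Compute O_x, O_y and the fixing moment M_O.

Resultant of the distributed load: 1107.2 × 6.3 = 6975.36 N at 4.85 m from O.
ΣF_x = 0: O_x = 0.
ΣF_y = 0: O_y − 1107.2·6.3 − 3050 − 3700 = 0 → O_y = 13730 N.
ΣM about O: M_O − (1107.2·6.3)·4.85 − 3050·3.4 − 16300 − 3700·8.8 = 0 → M_O = 93060 N·m.

O_x = 0, O_y = 13730 N, M_O = 93060 N·m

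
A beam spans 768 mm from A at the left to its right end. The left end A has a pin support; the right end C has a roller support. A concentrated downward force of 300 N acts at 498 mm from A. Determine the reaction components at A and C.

A_x = 0, A_y = 105.5 N, C_y = 194.5 N

ΣM about A: C_y·768 − 300·498 = 0 → C_y = 149400/768 = 194.531 ≈ 194.5 N.
ΣF_y = 0: A_y + 194.531 − 300 = 0 → A_y = 105.5 N.
ΣF_x = 0: no horizontal applied forces, so A_x = 0.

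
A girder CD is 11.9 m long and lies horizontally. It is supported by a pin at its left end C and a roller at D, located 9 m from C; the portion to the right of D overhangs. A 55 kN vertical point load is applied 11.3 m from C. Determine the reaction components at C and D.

Taking moments about C: D_y·9 − 55·11.3 = 0 → D_y = 621.5/9 = 69.0556 ≈ 69.06 kN.
ΣF_y = 0: C_y + 69.0556 − 55 = 0 → C_y = -14.06 kN.
ΣF_x = 0: no horizontal applied forces, so C_x = 0.

C_x = 0, C_y = -14.06 kN, D_y = 69.06 kN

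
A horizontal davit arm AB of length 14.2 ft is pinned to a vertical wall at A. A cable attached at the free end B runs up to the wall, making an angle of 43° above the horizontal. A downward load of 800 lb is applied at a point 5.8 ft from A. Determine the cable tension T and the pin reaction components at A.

ΣM about A: T·sin43°·14.2 − 800·5.8 = 0 → T = 4640/(14.2·0.681998) = 479.122 ≈ 479.1 lb.
ΣF_x = 0: A_x − T·cos43° = 0 → A_x = 479.122 × 0.731354 = 350.4 lb.
ΣF_y = 0: A_y + T·sin43° − 800 = 0 → A_y = 800 − 479.122 × 0.681998 = 473.2 lb.

T = 479.1 lb, A_x = 350.4 lb, A_y = 473.2 lb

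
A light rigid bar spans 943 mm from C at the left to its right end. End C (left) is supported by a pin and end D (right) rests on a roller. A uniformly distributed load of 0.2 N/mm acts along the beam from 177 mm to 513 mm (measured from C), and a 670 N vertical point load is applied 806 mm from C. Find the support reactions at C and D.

Resultant of the distributed load: 0.2 × 336 = 67.2 N at 345 mm from C.
ΣM about C: D_y·943 − (0.2·336)·345 − 670·806 = 0 → D_y = 563204/943 = 597.247 ≈ 597.2 N.
ΣF_y = 0: C_y + 597.247 − 0.2·336 − 670 = 0 → C_y = 140.0 N.
ΣF_x = 0: no horizontal applied forces, so C_x = 0.

C_x = 0, C_y = 140.0 N, D_y = 597.2 N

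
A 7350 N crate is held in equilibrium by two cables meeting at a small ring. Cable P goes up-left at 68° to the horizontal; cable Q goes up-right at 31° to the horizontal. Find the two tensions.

T_P = 6379 N, T_Q = 2788 N

ΣF_x = 0: −T_P·cos68° + T_Q·cos31° = 0 → T_Q = 0.437029·T_P.
ΣF_y = 0: T_P·sin68° + T_Q·sin31° = 7350.
Substitute: T_P·(0.927184 + 0.437029·0.515038) = 7350 → T_P = 6378.71 ≈ 6379 N.
Then T_Q = 0.437029 × 6378.71 = 2788 N.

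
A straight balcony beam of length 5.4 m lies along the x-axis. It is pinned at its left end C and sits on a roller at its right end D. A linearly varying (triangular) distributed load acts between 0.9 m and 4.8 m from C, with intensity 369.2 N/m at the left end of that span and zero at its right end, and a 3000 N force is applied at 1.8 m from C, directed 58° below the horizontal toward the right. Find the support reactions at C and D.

C_x = -1590 N, C_y = 2123 N, D_y = 1141 N

Resultant of the triangular load: ½ × 369.2 × 3.9 = 719.94 N, acting at 2.2 m from C (one-third of the span from the peak).
Moments about C: D_y·5.4 − (½·369.2·3.9)·2.2 − 3000·sin58°·1.8 = 0 → D_y = 6163.33/5.4 = 1141.36 ≈ 1141 N.
ΣF_y = 0: C_y + 1141.36 − ½·369.2·3.9 − 3000·sin58° = 0 → C_y = 2123 N.
ΣF_x = 0: C_x + 3000·cos58° = 0 → C_x = -1590 N.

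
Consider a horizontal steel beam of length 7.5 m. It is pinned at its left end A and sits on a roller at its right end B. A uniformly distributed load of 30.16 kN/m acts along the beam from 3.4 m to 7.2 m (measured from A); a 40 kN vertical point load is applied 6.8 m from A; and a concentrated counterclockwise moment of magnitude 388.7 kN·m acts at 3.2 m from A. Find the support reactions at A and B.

A_x = 0, A_y = 89.18 kN, B_y = 65.43 kN

Resultant of the distributed load: 30.16 × 3.8 = 114.608 kN at 5.3 m from A.
Moments about A: B_y·7.5 − (30.16·3.8)·5.3 − 40·6.8 + 388.7 = 0 → B_y = 490.7224/7.5 = 65.4297 ≈ 65.43 kN.
ΣF_y = 0: A_y + 65.4297 − 30.16·3.8 − 40 = 0 → A_y = 89.18 kN.
ΣF_x = 0: no horizontal applied forces, so A_x = 0.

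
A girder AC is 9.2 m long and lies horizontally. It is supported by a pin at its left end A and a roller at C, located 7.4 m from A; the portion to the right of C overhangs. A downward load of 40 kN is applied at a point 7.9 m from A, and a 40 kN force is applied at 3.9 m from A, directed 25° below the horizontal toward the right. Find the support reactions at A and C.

A_x = -36.25 kN, A_y = 5.293 kN, C_y = 51.61 kN

ΣM about A: C_y·7.4 − 40·7.9 − 40·sin25°·3.9 = 0 → C_y = 381.928/7.4 = 51.6119 ≈ 51.61 kN.
ΣF_y = 0: A_y + 51.6119 − 40 − 40·sin25° = 0 → A_y = 5.293 kN.
ΣF_x = 0: A_x + 40·cos25° = 0 → A_x = -36.25 kN.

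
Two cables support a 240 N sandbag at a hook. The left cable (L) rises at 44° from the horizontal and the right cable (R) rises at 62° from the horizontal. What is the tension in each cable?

T_L = 117.2 N, T_R = 179.6 N

ΣF_x = 0: −T_L·cos44° + T_R·cos62° = 0 → T_R = 1.53223·T_L.
ΣF_y = 0: T_L·sin44° + T_R·sin62° = 240.
Substitute: T_L·(0.694658 + 1.53223·0.882948) = 240 → T_L = 117.214 ≈ 117.2 N.
Then T_R = 1.53223 × 117.214 = 179.6 N.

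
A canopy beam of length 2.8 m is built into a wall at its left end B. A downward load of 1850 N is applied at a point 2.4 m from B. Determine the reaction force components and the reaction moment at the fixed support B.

B_x = 0, B_y = 1850 N, M_B = 4440 N·m

ΣF_x = 0: B_x = 0.
ΣF_y = 0: B_y − 1850 = 0 → B_y = 1850 N.
ΣM about B: M_B − 1850·2.4 = 0 → M_B = 4440 N·m.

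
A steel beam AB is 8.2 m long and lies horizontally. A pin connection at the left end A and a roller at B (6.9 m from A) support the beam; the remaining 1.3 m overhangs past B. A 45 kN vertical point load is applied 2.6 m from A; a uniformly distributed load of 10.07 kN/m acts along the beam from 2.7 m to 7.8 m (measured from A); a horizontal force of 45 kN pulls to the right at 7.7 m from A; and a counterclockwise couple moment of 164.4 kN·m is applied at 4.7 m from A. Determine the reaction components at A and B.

Resultant of the distributed load: 10.07 × 5.1 = 51.357 kN at 5.25 m from A.
ΣM about A: B_y·6.9 − 45·2.6 − (10.07·5.1)·5.25 + 164.4 = 0 → B_y = 222.22425/6.9 = 32.2064 ≈ 32.21 kN.
ΣF_y = 0: A_y + 32.2064 − 45 − 10.07·5.1 = 0 → A_y = 64.15 kN.
ΣF_x = 0: A_x + 45 = 0 → A_x = -45.00 kN.

A_x = -45.00 kN, A_y = 64.15 kN, B_y = 32.21 kN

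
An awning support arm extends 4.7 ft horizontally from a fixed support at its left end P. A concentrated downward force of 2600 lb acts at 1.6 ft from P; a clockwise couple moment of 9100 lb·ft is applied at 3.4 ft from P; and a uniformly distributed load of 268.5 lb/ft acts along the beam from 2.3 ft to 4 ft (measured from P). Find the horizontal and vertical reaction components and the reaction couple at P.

Resultant of the distributed load: 268.5 × 1.7 = 456.45 lb at 3.15 ft from P.
ΣF_x = 0: P_x = 0.
ΣF_y = 0: P_y − 2600 − 268.5·1.7 = 0 → P_y = 3056 lb.
ΣM about P: M_P − 2600·1.6 − 9100 − (268.5·1.7)·3.15 = 0 → M_P = 14700 lb·ft.

P_x = 0, P_y = 3056 lb, M_P = 14700 lb·ft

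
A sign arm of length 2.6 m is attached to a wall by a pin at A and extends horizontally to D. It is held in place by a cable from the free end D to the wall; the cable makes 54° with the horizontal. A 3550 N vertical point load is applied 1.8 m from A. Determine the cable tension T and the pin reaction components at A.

ΣM about A: T·sin54°·2.6 − 3550·1.8 = 0 → T = 6390/(2.6·0.809017) = 3037.87 ≈ 3038 N.
ΣF_x = 0: A_x − T·cos54° = 0 → A_x = 3037.87 × 0.587785 = 1786 N.
ΣF_y = 0: A_y + T·sin54° − 3550 = 0 → A_y = 3550 − 3037.87 × 0.809017 = 1092 N.

T = 3038 N, A_x = 1786 N, A_y = 1092 N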